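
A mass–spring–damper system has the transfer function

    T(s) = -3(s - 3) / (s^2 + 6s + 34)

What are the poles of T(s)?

The poles are the roots of the denominator s^2 + 6s + 34 = 0.
Using the quadratic formula: s = (-6 ± √(-100))/2 = -3 ± 5j.

s = -3 ± 5j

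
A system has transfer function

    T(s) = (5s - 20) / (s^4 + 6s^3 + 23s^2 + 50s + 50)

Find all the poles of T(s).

The poles are the roots of the denominator s^4 + 6s^3 + 23s^2 + 50s + 50 = 0.
No real roots exist; factor into two real quadratics: (s^2 + 2s + 10)(s^2 + 4s + 5) = 0.
Each quadratic gives a conjugate pair via the quadratic formula.

s = -1 ± 3j, -2 ± j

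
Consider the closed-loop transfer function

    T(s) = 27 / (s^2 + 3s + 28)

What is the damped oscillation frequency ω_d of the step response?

Comparing s^2 + 3s + 28 to s^2 + 2ζωₙs + ωₙ²: ωₙ = √28 ≈ 5.292 rad/s and ζ = 3/(2·√28) ≈ 0.2835.
ζωₙ = 3/2 = 1.5, so ω_d = ωₙ√(1−ζ²) = √(ωₙ² − (ζωₙ)²) = √(28 − 1.5²) = √25.75 ≈ 5.074 rad/s.

ω_d ≈ 5.074 rad/s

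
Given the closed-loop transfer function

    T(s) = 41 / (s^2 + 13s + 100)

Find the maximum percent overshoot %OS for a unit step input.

%OS ≈ 6.81%

Comparing s^2 + 13s + 100 to s^2 + 2ζωₙs + ωₙ²: ωₙ = 10 rad/s and ζ = 13/(2·10) = 0.65.
%OS = 100·exp(−πζ/√(1−ζ²)) = 100·exp(−π·0.65/√(1−0.65²)) ≈ 6.81%.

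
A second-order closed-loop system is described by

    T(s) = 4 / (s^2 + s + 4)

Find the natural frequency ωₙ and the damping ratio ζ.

ωₙ = 2 rad/s, ζ = 0.25

Compare the denominator to the standard form s^2 + 2ζωₙs + ωₙ².
ωₙ² = 4, so ωₙ = 2 rad/s.
2ζωₙ = 1, so ζ = 1/(2·2) = 0.25.
With ζ = 0.25 the response is underdamped.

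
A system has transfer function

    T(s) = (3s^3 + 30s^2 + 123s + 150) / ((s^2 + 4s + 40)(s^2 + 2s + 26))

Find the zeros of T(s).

Set the numerator to zero: 3s^3 + 30s^2 + 123s + 150 = 0, i.e. 3·(s^3 + 10s^2 + 41s + 50) = 0.
Factoring: (s^2 + 8s + 25)(s + 2) = 0.

s = -4 + 3j, -4 - 3j, -2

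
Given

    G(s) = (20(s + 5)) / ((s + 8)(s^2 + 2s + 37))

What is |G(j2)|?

Substitute s = j2: numerator = 100 + j40, denominator = 256 + j98.
|G(j2)| = |100 + j40| / |256 + j98| = 107.70 / 274.12 ≈ 0.3929.

|G(j2)| ≈ 0.3929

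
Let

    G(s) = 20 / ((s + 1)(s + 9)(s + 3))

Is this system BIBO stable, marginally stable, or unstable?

stable

The poles can be read from the denominator factors: s = -1, -9, -3.
Since all poles lie strictly in the left half-plane, the system is stable.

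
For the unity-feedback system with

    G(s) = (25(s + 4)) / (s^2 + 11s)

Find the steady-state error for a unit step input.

G(s) has one pole at the origin.
This is a Type 1 system; for a step input the steady-state error is zero.

e_ss = 0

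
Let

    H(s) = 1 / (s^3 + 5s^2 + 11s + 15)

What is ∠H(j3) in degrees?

∠H(j3) ≈ -168.7°

At s = j3: numerator = 1, denominator = -30 + j6.
∠H = ∠num − ∠den = 0° − (168.69°) = -168.7°.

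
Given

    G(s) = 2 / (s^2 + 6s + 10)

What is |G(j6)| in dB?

Substitute s = j6: numerator = 2, denominator = -26 + j36.
|G(j6)| = |2| / |-26 + j36| = 2 / 44.407 ≈ 0.04504.
In decibels: 20·log₁₀(0.04504) ≈ -26.9 dB.

|G(j6)|_dB ≈ -26.9 dB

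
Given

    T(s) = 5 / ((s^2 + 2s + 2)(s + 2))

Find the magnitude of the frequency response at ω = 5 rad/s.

Substitute s = j5: numerator = 5, denominator = -96 - j95.
|T(j5)| = |5| / |-96 - j95| = 5 / 135.06 ≈ 0.03702.

|T(j5)| ≈ 0.03702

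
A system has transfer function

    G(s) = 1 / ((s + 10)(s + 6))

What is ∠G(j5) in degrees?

At s = j5: numerator = 1, denominator = 35 + j80.
∠G = ∠num − ∠den = 0° − (66.371°) = -66.37°.

∠G(j5) ≈ -66.37°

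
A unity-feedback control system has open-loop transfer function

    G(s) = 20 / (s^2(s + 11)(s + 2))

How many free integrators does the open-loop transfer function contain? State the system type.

The denominator has 2 factors of s at the origin (free integrators), so this is a Type 2 system.

Type 2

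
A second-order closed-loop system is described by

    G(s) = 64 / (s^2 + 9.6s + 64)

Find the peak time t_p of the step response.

Comparing s^2 + 9.6s + 64 to s^2 + 2ζωₙs + ωₙ²: ωₙ = 8 rad/s and ζ = 9.6/(2·8) = 0.6.
ζωₙ = 9.6/2 = 4.8, so ω_d = ωₙ√(1−ζ²) = √(ωₙ² − (ζωₙ)²) = √(64 − 4.8²) = √40.96 = 6.400 rad/s.
t_p = π/ω_d = π/6.400 ≈ 0.4909 s.

t_p ≈ 0.4909 s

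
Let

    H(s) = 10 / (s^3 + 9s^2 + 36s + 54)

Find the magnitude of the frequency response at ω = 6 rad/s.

|H(j6)| ≈ 0.03704

Substitute s = j6: numerator = 10, denominator = -270.
|H(j6)| = |10| / |-270| = 10 / 270 ≈ 0.03704.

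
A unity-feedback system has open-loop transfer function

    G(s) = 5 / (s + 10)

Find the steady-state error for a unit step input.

e_ss = 0.6667

G(s) has no poles at the origin.
This is a Type 0 system. Kp = lim_{s→0} G(s) = 5/10 = 1/2.
e_ss = 1/(1 + Kp) = 1/(1 + 1/2) = 2/3 ≈ 0.6667.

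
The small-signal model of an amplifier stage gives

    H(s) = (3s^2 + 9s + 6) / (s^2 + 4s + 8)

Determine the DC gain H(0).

Set s = 0: H(0) = (6) / (8) = 3/4.

H(0) = 3/4 ≈ 0.7500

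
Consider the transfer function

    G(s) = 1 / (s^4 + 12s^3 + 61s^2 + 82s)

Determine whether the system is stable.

marginally stable

The denominator s^4 + 12s^3 + 61s^2 + 82s factors as s(s + 2)(s^2 + 10s + 41), giving poles at s = 0, -2, -5 + 4j, -5 - 4j.
Since the simple pole(s) at s = 0 lie on the jω-axis with none in the right half-plane, the system is marginally stable.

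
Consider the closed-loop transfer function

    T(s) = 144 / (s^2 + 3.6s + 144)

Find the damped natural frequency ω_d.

Comparing s^2 + 3.6s + 144 to s^2 + 2ζωₙs + ωₙ²: ωₙ = 12 rad/s and ζ = 3.6/(2·12) = 0.15.
ζωₙ = 3.6/2 = 1.8, so ω_d = ωₙ√(1−ζ²) = √(ωₙ² − (ζωₙ)²) = √(144 − 1.8²) = √140.76 ≈ 11.86 rad/s.

ω_d ≈ 11.86 rad/s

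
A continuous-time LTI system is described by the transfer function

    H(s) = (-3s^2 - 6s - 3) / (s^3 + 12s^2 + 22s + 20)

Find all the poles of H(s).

s = -1 + j, -1 - j, -10

The poles are the roots of the denominator s^3 + 12s^2 + 22s + 20 = 0.
Trying s = -10: the polynomial evaluates to 0, so (s + 10) is a factor.
Dividing out leaves s^2 + 2s + 2 = 0.
The quadratic formula then gives s = -1 ± 1j.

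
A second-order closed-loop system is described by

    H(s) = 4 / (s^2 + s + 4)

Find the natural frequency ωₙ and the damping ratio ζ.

ωₙ = 2 rad/s, ζ = 0.25

Compare the denominator to the standard form s^2 + 2ζωₙs + ωₙ².
ωₙ² = 4, so ωₙ = 2 rad/s.
2ζωₙ = 1, so ζ = 1/(2·2) = 0.25.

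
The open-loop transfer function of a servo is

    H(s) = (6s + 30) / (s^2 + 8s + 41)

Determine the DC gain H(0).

H(0) = 30/41 ≈ 0.7317

Set s = 0: H(0) = (30) / (41) = 30/41.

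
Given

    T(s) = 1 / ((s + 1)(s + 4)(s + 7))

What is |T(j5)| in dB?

|T(j5)|_dB ≈ -49.0 dB

Substitute s = j5: numerator = 1, denominator = -272 + j70.
|T(j5)| = |1| / |-272 + j70| = 1 / 280.86 ≈ 0.003560.
In decibels: 20·log₁₀(0.003560) ≈ -49.0 dB.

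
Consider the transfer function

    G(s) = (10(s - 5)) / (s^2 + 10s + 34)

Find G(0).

At s = 0 each factor (s + a) contributes a and each (s^2 + bs + c) contributes c.
G(0) = 10·(-5) / ((34)) = -50/34 = -25/17.

G(0) = -25/17 ≈ -1.471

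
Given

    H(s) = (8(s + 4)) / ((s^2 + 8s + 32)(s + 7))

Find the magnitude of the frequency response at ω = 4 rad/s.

|H(j4)| ≈ 0.1569

Substitute s = j4: numerator = 32 + j32, denominator = -16 + j288.
|H(j4)| = |32 + j32| / |-16 + j288| = 45.255 / 288.44 ≈ 0.1569.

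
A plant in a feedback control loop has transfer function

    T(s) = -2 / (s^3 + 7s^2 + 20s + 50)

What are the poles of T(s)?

s = -1 ± 3j, -5

The poles are the roots of the denominator s^3 + 7s^2 + 20s + 50 = 0.
Trying s = -5: the polynomial evaluates to 0, so (s + 5) is a factor.
Dividing out leaves s^2 + 2s + 10 = 0.
The quadratic formula then gives s = -1 ± 3j.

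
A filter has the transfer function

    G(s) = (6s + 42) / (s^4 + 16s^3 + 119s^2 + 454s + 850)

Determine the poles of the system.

The poles are the roots of the denominator s^4 + 16s^3 + 119s^2 + 454s + 850 = 0.
No real roots exist; factor into two real quadratics: (s^2 + 6s + 25)(s^2 + 10s + 34) = 0.
Each quadratic gives a conjugate pair via the quadratic formula.

s = -3 ± 4j, -5 ± 3j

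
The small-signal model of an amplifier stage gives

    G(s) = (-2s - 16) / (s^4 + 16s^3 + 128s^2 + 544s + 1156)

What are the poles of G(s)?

s = -3 ± 5j, -5 ± 3j

The poles are the roots of the denominator s^4 + 16s^3 + 128s^2 + 544s + 1156 = 0.
No real roots exist; factor into two real quadratics: (s^2 + 6s + 34)(s^2 + 10s + 34) = 0.
Each quadratic gives a conjugate pair via the quadratic formula.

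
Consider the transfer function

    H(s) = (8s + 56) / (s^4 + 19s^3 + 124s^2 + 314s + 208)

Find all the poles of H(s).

s = -5 ± j, -8, -1

The poles are the roots of the denominator s^4 + 19s^3 + 124s^2 + 314s + 208 = 0.
Trying s = -8: the polynomial evaluates to 0, so (s + 8) is a factor.
Dividing out leaves s^3 + 11s^2 + 36s + 26 = 0.
This factors further as (s^2 + 10s + 26)(s + 1) = 0.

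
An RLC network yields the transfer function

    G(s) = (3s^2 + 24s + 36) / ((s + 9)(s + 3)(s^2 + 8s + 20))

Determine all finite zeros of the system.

Set the numerator to zero: 3s^2 + 24s + 36 = 0, i.e. 3·(s^2 + 8s + 12) = 0.
Factoring: (s + 6)(s + 2) = 0.

s = -6, -2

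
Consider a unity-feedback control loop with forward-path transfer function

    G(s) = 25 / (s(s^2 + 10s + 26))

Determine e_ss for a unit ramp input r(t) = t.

e_ss = 1.040

G(s) has one pole at the origin.
This is a Type 1 system. Kv = lim_{s→0} s·G(s) = 25/26.
e_ss = 1/Kv = 1/(25/26) = 26/25 ≈ 1.040.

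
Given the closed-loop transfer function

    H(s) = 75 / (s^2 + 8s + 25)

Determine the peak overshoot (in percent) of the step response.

Comparing s^2 + 8s + 25 to s^2 + 2ζωₙs + ωₙ²: ωₙ = 5 rad/s and ζ = 8/(2·5) = 0.8.
%OS = 100·exp(−πζ/√(1−ζ²)) = 100·exp(−π·0.8/√(1−0.8²)) ≈ 1.52%.

%OS ≈ 1.52%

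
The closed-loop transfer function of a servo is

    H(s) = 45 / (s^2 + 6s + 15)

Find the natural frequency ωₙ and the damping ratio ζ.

Compare the denominator to the standard form s^2 + 2ζωₙs + ωₙ².
ωₙ² = 15, so ωₙ = √15 ≈ 3.873 rad/s.
2ζωₙ = 6, so ζ = 6/(2·√15) ≈ 0.7746.

ωₙ ≈ 3.873 rad/s, ζ ≈ 0.7746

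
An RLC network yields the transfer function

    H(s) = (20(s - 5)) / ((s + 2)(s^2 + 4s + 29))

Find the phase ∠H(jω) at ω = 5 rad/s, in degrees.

∠H(j5) ≈ -11.89°

At s = j5: numerator = -100 + j100, denominator = -92 + j60.
∠H = ∠num − ∠den = 135° − (146.89°) = -11.89°.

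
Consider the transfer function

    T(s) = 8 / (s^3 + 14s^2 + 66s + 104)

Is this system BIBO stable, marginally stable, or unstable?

The denominator s^3 + 14s^2 + 66s + 104 factors as (s^2 + 10s + 26)(s + 4), giving poles at s = -5 ± j, -4.
Since all poles lie strictly in the left half-plane, the system is stable.

stable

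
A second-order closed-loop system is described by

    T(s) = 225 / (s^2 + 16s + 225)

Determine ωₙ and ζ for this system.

ωₙ = 15 rad/s, ζ ≈ 0.5333

Compare the denominator to the standard form s^2 + 2ζωₙs + ωₙ².
ωₙ² = 225, so ωₙ = 15 rad/s.
2ζωₙ = 16, so ζ = 16/(2·15) ≈ 0.5333.
With ζ = 0.5333 the response is underdamped.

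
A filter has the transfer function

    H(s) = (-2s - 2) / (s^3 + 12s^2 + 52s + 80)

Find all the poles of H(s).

s = -4 ± 2j, -4

The poles are the roots of the denominator s^3 + 12s^2 + 52s + 80 = 0.
Trying s = -4: the polynomial evaluates to 0, so (s + 4) is a factor.
Dividing out leaves s^2 + 8s + 20 = 0.
The quadratic formula then gives s = -4 ± 2j.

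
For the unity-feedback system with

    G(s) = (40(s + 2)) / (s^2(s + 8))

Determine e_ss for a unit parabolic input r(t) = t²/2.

G(s) has 2 poles at the origin.
This is a Type 2 system. Ka = lim_{s→0} s^2·G(s) = 80/8 = 10.
e_ss = 1/Ka = 1/(10) = 1/10 ≈ 0.1000.

e_ss = 0.1000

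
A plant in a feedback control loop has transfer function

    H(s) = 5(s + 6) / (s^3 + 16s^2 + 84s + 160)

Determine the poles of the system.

The poles are the roots of the denominator s^3 + 16s^2 + 84s + 160 = 0.
Trying s = -8: the polynomial evaluates to 0, so (s + 8) is a factor.
Dividing out leaves s^2 + 8s + 20 = 0.
The quadratic formula then gives s = -4 ± 2j.

s = -8, -4 ± 2j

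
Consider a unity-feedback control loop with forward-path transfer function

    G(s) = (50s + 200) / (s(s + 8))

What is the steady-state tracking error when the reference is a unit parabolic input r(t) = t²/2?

e_ss = ∞

G(s) has one pole at the origin.
This is a Type 1 system; Ka = lim_{s→0} s^2·G(s) = 0, so the steady-state error for a parabola input is infinite.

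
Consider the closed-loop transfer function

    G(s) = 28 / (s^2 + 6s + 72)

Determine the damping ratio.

ζ ≈ 0.3536

Compare the denominator to the standard form s^2 + 2ζωₙs + ωₙ².
ωₙ² = 72, so ωₙ = √72 ≈ 8.485 rad/s.
2ζωₙ = 6, so ζ = 6/(2·√72) ≈ 0.3536.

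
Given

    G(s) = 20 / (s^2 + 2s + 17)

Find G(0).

Set s = 0: G(0) = (20) / (17) = 20/17.

G(0) = 20/17 ≈ 1.176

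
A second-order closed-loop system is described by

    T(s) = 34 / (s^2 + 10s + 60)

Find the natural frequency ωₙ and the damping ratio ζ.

Compare the denominator to the standard form s^2 + 2ζωₙs + ωₙ².
ωₙ² = 60, so ωₙ = √60 ≈ 7.746 rad/s.
2ζωₙ = 10, so ζ = 10/(2·√60) ≈ 0.6455.
With ζ = 0.6455 the response is underdamped.

ωₙ ≈ 7.746 rad/s, ζ ≈ 0.6455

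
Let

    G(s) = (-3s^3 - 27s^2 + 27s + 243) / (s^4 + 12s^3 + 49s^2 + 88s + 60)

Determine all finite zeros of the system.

Set the numerator to zero: -3s^3 - 27s^2 + 27s + 243 = 0, i.e. -3·(s^3 + 9s^2 - 9s - 81) = 0.
Factoring: (s + 9)(s + 3)(s - 3) = 0.

s = -9, -3, 3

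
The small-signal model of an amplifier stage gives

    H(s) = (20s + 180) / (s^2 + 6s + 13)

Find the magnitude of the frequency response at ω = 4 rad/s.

|H(j4)| ≈ 8.144

Substitute s = j4: numerator = 180 + j80, denominator = -3 + j24.
|H(j4)| = |180 + j80| / |-3 + j24| = 196.98 / 24.187 ≈ 8.144.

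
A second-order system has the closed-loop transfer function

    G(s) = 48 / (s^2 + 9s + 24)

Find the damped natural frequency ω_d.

Comparing s^2 + 9s + 24 to s^2 + 2ζωₙs + ωₙ²: ωₙ = √24 ≈ 4.899 rad/s and ζ = 9/(2·√24) ≈ 0.9186.
ζωₙ = 9/2 = 4.5, so ω_d = ωₙ√(1−ζ²) = √(ωₙ² − (ζωₙ)²) = √(24 − 4.5²) = √3.75 ≈ 1.936 rad/s.

ω_d ≈ 1.936 rad/s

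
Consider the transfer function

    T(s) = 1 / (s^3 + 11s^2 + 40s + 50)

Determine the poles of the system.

The poles are the roots of the denominator s^3 + 11s^2 + 40s + 50 = 0.
Trying s = -5: the polynomial evaluates to 0, so (s + 5) is a factor.
Dividing out leaves s^2 + 6s + 10 = 0.
The quadratic formula then gives s = -3 ± 1j.

s = -3 + j, -3 - j, -5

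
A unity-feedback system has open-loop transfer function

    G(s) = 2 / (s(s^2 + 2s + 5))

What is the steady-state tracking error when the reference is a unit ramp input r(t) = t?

G(s) has one pole at the origin.
This is a Type 1 system. Kv = lim_{s→0} s·G(s) = 2/5.
e_ss = 1/Kv = 1/(2/5) = 5/2 ≈ 2.500.

e_ss = 2.500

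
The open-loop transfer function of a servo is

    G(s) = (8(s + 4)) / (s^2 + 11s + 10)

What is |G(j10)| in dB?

Substitute s = j10: numerator = 32 + j80, denominator = -90 + j110.
|G(j10)| = |32 + j80| / |-90 + j110| = 86.163 / 142.13 ≈ 0.6062.
In decibels: 20·log₁₀(0.6062) ≈ -4.35 dB.

|G(j10)|_dB ≈ -4.35 dB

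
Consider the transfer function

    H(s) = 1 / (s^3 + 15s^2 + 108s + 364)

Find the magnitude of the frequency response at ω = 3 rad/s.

Substitute s = j3: numerator = 1, denominator = 229 + j297.
|H(j3)| = |1| / |229 + j297| = 1 / 375.03 ≈ 0.002666.

|H(j3)| ≈ 0.002666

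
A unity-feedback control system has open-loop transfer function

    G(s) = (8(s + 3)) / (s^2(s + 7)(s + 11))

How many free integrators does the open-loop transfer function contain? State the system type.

Type 2

The denominator has 2 factors of s at the origin (free integrators), so this is a Type 2 system.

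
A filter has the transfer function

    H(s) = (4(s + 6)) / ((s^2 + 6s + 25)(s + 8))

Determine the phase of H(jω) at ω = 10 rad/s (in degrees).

At s = j10: numerator = 24 + j40, denominator = -1200 - j270.
∠H = ∠num − ∠den = 59.036° − (-167.32°) = 226.4°, which wraps to -133.6°.

∠H(j10) ≈ -133.6°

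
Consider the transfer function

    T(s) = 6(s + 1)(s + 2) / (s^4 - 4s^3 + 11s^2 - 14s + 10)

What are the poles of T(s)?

s = 1 ± j, 1 ± 2j

The poles are the roots of the denominator s^4 - 4s^3 + 11s^2 - 14s + 10 = 0.
No real roots exist; factor into two real quadratics: (s^2 - 2s + 2)(s^2 - 2s + 5) = 0.
Each quadratic gives a conjugate pair via the quadratic formula.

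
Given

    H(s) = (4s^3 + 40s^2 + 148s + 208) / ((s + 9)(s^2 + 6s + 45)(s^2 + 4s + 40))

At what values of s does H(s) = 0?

s = -3 + 2j, -3 - 2j, -4

Set the numerator to zero: 4s^3 + 40s^2 + 148s + 208 = 0, i.e. 4·(s^3 + 10s^2 + 37s + 52) = 0.
Factoring: (s^2 + 6s + 13)(s + 4) = 0.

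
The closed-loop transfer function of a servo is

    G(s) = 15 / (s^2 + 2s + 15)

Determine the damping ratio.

ζ ≈ 0.2582

Compare the denominator to the standard form s^2 + 2ζωₙs + ωₙ².
ωₙ² = 15, so ωₙ = √15 ≈ 3.873 rad/s.
2ζωₙ = 2, so ζ = 2/(2·√15) ≈ 0.2582.
With ζ = 0.2582 the response is underdamped.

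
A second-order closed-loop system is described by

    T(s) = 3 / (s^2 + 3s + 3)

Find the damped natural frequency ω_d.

Comparing s^2 + 3s + 3 to s^2 + 2ζωₙs + ωₙ²: ωₙ = √3 ≈ 1.732 rad/s and ζ = 3/(2·√3) ≈ 0.8660.
ζωₙ = 3/2 = 1.5, so ω_d = ωₙ√(1−ζ²) = √(ωₙ² − (ζωₙ)²) = √(3 − 1.5²) = √0.75 ≈ 0.8660 rad/s.

ω_d ≈ 0.8660 rad/s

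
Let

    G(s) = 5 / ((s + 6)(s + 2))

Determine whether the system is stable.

The poles can be read from the denominator factors: s = -6, -2.
Since all poles lie strictly in the left half-plane, the system is stable.

stable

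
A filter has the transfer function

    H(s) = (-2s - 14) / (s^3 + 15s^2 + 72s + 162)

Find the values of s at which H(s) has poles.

s = -3 + 3j, -3 - 3j, -9

The poles are the roots of the denominator s^3 + 15s^2 + 72s + 162 = 0.
Trying s = -9: the polynomial evaluates to 0, so (s + 9) is a factor.
Dividing out leaves s^2 + 6s + 18 = 0.
The quadratic formula then gives s = -3 ± 3j.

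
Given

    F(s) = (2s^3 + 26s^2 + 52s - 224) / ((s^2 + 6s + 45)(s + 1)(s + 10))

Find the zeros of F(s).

Set the numerator to zero: 2s^3 + 26s^2 + 52s - 224 = 0, i.e. 2·(s^3 + 13s^2 + 26s - 112) = 0.
Factoring: (s + 7)(s - 2)(s + 8) = 0.

s = -7, 2, -8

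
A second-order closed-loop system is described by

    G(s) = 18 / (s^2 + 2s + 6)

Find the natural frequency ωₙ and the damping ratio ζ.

Compare the denominator to the standard form s^2 + 2ζωₙs + ωₙ².
ωₙ² = 6, so ωₙ = √6 ≈ 2.449 rad/s.
2ζωₙ = 2, so ζ = 2/(2·√6) ≈ 0.4082.

ωₙ ≈ 2.449 rad/s, ζ ≈ 0.4082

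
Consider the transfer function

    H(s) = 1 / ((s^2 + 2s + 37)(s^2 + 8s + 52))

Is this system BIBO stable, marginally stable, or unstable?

stable

The poles can be read from the denominator factors: s = -1 ± 6j, -4 ± 6j.
Since all poles lie strictly in the left half-plane, the system is stable.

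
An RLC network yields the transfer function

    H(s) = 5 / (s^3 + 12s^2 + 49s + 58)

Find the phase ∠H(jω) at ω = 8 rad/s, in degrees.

At s = j8: numerator = 5, denominator = -710 - j120.
∠H = ∠num − ∠den = 0° − (-170.41°) = 170.4°.

∠H(j8) ≈ 170.4°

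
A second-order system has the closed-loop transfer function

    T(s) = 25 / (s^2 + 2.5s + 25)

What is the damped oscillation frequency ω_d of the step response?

ω_d ≈ 4.841 rad/s

Comparing s^2 + 2.5s + 25 to s^2 + 2ζωₙs + ωₙ²: ωₙ = 5 rad/s and ζ = 2.5/(2·5) = 0.25.
ζωₙ = 2.5/2 = 1.25, so ω_d = ωₙ√(1−ζ²) = √(ωₙ² − (ζωₙ)²) = √(25 − 1.25²) = √23.4375 ≈ 4.841 rad/s.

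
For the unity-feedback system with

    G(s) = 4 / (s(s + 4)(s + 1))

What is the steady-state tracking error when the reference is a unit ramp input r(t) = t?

e_ss = 1

G(s) has one pole at the origin.
This is a Type 1 system. Kv = lim_{s→0} s·G(s) = 4/4 = 1.
e_ss = 1/Kv = 1/(1) = 1.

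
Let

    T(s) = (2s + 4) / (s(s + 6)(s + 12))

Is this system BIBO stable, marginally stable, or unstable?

marginally stable

The poles can be read from the denominator factors: s = 0, -6, -12.
Since the simple pole(s) at s = 0 lie on the jω-axis with none in the right half-plane, the system is marginally stable.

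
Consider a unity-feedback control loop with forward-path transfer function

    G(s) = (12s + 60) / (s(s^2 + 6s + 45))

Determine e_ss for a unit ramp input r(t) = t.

e_ss = 0.7500

G(s) has one pole at the origin.
This is a Type 1 system. Kv = lim_{s→0} s·G(s) = 60/45 = 4/3.
e_ss = 1/Kv = 1/(4/3) = 3/4 ≈ 0.7500.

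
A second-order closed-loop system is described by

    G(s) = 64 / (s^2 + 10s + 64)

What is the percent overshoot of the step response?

%OS ≈ 8.08%

Comparing s^2 + 10s + 64 to s^2 + 2ζωₙs + ωₙ²: ωₙ = 8 rad/s and ζ = 10/(2·8) = 0.625.
%OS = 100·exp(−πζ/√(1−ζ²)) = 100·exp(−π·0.625/√(1−0.625²)) ≈ 8.08%.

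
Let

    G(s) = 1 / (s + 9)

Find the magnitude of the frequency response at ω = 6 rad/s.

Substitute s = j6: numerator = 1, denominator = 9 + j6.
|G(j6)| = |1| / |9 + j6| = 1 / 10.817 ≈ 0.09245.

|G(j6)| ≈ 0.09245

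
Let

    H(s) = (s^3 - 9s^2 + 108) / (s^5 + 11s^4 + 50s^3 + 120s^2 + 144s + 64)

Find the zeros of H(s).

Set the numerator to zero: s^3 - 9s^2 + 108 = 0.
Factoring: (s + 3)(s - 6)^2 = 0.

s = -3, 6, 6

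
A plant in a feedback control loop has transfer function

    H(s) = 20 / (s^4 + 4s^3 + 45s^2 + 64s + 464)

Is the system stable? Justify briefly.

marginally stable

The denominator s^4 + 4s^3 + 45s^2 + 64s + 464 factors as (s^2 + 16)(s^2 + 4s + 29), giving poles at s = 4j, -4j, -2 + 5j, -2 - 5j.
Since the simple pole(s) at s = ±4j lie on the jω-axis with none in the right half-plane, the system is marginally stable.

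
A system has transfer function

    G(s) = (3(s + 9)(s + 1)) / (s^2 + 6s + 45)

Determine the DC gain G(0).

G(0) = 3/5 ≈ 0.6000

Set s = 0: G(0) = (27) / (45) = 3/5.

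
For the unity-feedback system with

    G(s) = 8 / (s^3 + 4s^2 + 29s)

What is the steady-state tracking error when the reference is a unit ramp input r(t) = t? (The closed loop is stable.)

G(s) has one pole at the origin.
This is a Type 1 system. Kv = lim_{s→0} s·G(s) = 8/29.
e_ss = 1/Kv = 1/(8/29) = 29/8 ≈ 3.625.

e_ss = 3.625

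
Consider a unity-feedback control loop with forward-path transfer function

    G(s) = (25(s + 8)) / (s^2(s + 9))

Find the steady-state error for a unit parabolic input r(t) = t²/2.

G(s) has 2 poles at the origin.
This is a Type 2 system. Ka = lim_{s→0} s^2·G(s) = 200/9.
e_ss = 1/Ka = 1/(200/9) = 9/200 ≈ 0.04500.

e_ss = 0.04500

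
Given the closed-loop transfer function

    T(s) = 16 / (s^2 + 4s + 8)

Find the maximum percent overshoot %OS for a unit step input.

Comparing s^2 + 4s + 8 to s^2 + 2ζωₙs + ωₙ²: ωₙ = √8 ≈ 2.828 rad/s and ζ = 4/(2·√8) ≈ 0.7071.
%OS = 100·exp(−πζ/√(1−ζ²)) = 100·exp(−π·0.7071/√(1−0.7071²)) ≈ 4.32%.

%OS ≈ 4.32%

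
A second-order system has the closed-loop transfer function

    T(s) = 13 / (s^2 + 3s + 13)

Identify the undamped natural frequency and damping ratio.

ωₙ ≈ 3.606 rad/s, ζ ≈ 0.4160

Compare the denominator to the standard form s^2 + 2ζωₙs + ωₙ².
ωₙ² = 13, so ωₙ = √13 ≈ 3.606 rad/s.
2ζωₙ = 3, so ζ = 3/(2·√13) ≈ 0.4160.
With ζ = 0.4160 the response is underdamped.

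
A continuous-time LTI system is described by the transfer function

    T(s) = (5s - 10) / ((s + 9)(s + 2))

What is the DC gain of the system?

Set s = 0: T(0) = (-10) / (18) = -5/9.

T(0) = -5/9 ≈ -0.5556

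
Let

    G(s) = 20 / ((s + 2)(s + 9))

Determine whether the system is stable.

The poles can be read from the denominator factors: s = -2, -9.
Since all poles lie strictly in the left half-plane, the system is stable.

stable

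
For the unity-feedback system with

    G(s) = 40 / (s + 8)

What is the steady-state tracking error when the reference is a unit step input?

G(s) has no poles at the origin.
This is a Type 0 system. Kp = lim_{s→0} G(s) = 40/8 = 5.
e_ss = 1/(1 + Kp) = 1/(1 + 5) = 1/6 ≈ 0.1667.

e_ss = 0.1667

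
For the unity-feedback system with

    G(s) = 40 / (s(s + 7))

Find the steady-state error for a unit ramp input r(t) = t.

e_ss = 0.1750

G(s) has one pole at the origin.
This is a Type 1 system. Kv = lim_{s→0} s·G(s) = 40/7.
e_ss = 1/Kv = 1/(40/7) = 7/40 ≈ 0.1750.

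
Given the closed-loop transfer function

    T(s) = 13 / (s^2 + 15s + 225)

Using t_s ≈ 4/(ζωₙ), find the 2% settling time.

t_s ≈ 0.5333 s

Comparing s^2 + 15s + 225 to s^2 + 2ζωₙs + ωₙ²: ωₙ = 15 rad/s and ζ = 15/(2·15) = 0.5.
ζωₙ = 15/2 = 7.5, so t_s ≈ 4/(ζωₙ) = 4/7.5 ≈ 0.5333 s.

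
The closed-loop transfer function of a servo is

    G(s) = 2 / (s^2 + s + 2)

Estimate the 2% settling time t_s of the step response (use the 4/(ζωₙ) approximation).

Comparing s^2 + s + 2 to s^2 + 2ζωₙs + ωₙ²: ωₙ = √2 ≈ 1.414 rad/s and ζ = 1/(2·√2) ≈ 0.3536.
ζωₙ = 1/2 = 0.5, so t_s ≈ 4/(ζωₙ) = 4/0.5 = 8 s.

t_s ≈ 8 s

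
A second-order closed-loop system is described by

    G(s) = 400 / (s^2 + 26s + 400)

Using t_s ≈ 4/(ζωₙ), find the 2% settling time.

t_s ≈ 0.3077 s

Comparing s^2 + 26s + 400 to s^2 + 2ζωₙs + ωₙ²: ωₙ = 20 rad/s and ζ = 26/(2·20) = 0.65.
ζωₙ = 26/2 = 13, so t_s ≈ 4/(ζωₙ) = 4/13 ≈ 0.3077 s.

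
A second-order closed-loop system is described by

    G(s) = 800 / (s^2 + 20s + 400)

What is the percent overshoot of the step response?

Comparing s^2 + 20s + 400 to s^2 + 2ζωₙs + ωₙ²: ωₙ = 20 rad/s and ζ = 20/(2·20) = 0.5.
%OS = 100·exp(−πζ/√(1−ζ²)) = 100·exp(−π·0.5/√(1−0.5²)) ≈ 16.3%.

%OS ≈ 16.3%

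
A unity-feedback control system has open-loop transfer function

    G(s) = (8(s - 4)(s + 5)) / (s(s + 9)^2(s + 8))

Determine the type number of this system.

The denominator has 1 factor of s at the origin (free integrator), so this is a Type 1 system.

Type 1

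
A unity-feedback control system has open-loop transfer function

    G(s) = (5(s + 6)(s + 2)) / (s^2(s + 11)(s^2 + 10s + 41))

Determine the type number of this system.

The denominator has 2 factors of s at the origin (free integrators), so this is a Type 2 system.

Type 2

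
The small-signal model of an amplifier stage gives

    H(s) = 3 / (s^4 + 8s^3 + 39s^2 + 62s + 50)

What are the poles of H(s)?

The poles are the roots of the denominator s^4 + 8s^3 + 39s^2 + 62s + 50 = 0.
No real roots exist; factor into two real quadratics: (s^2 + 6s + 25)(s^2 + 2s + 2) = 0.
Each quadratic gives a conjugate pair via the quadratic formula.

s = -3 ± 4j, -1 ± j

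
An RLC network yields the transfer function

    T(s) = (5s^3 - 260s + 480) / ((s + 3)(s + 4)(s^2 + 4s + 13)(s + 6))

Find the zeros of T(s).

s = 2, 6, -8

Set the numerator to zero: 5s^3 - 260s + 480 = 0, i.e. 5·(s^3 - 52s + 96) = 0.
Factoring: (s - 2)(s - 6)(s + 8) = 0.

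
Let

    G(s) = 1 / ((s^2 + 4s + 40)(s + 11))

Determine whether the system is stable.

The poles can be read from the denominator factors: s = -2 ± 6j, -11.
Since all poles lie strictly in the left half-plane, the system is stable.

stable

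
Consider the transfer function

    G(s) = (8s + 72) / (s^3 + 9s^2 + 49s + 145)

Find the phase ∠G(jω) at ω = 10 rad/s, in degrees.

∠G(j10) ≈ -166.0°

At s = j10: numerator = 72 + j80, denominator = -755 - j510.
∠G = ∠num − ∠den = 48.013° − (-145.96°) = 194.0°, which wraps to -166.0°.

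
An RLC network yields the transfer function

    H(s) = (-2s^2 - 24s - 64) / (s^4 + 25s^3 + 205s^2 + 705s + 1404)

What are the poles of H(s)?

The poles are the roots of the denominator s^4 + 25s^3 + 205s^2 + 705s + 1404 = 0.
Trying s = -12: the polynomial evaluates to 0, so (s + 12) is a factor.
Dividing out leaves s^3 + 13s^2 + 49s + 117 = 0.
This factors further as (s^2 + 4s + 13)(s + 9) = 0.

s = -2 ± 3j, -12, -9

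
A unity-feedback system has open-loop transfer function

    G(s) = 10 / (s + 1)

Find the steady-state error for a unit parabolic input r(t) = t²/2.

e_ss = ∞

G(s) has no poles at the origin.
This is a Type 0 system; Ka = lim_{s→0} s^2·G(s) = 0, so the steady-state error for a parabola input is infinite.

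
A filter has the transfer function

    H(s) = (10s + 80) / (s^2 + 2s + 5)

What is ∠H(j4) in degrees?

∠H(j4) ≈ -117.4°

At s = j4: numerator = 80 + j40, denominator = -11 + j8.
∠H = ∠num − ∠den = 26.565° − (143.97°) = -117.4°.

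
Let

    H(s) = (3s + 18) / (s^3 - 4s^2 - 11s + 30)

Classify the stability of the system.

The denominator s^3 - 4s^2 - 11s + 30 factors as (s - 5)(s + 3)(s - 2), giving poles at s = 5, -3, 2.
Since the pole(s) at s = 5, 2 lie in the right half-plane, the system is unstable.

unstable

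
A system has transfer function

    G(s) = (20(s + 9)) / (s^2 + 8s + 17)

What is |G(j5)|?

Substitute s = j5: numerator = 180 + j100, denominator = -8 + j40.
|G(j5)| = |180 + j100| / |-8 + j40| = 205.91 / 40.792 ≈ 5.048.

|G(j5)| ≈ 5.048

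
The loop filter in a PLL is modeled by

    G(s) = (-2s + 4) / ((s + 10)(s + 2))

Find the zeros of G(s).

s = 2

Set the numerator to zero: -2s + 4 = 0, i.e. -2·(s - 2) = 0.
So s = 2.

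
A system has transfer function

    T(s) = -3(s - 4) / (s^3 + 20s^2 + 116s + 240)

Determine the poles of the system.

The poles are the roots of the denominator s^3 + 20s^2 + 116s + 240 = 0.
Trying s = -12: the polynomial evaluates to 0, so (s + 12) is a factor.
Dividing out leaves s^2 + 8s + 20 = 0.
The quadratic formula then gives s = -4 ± 2j.

s = -4 ± 2j, -12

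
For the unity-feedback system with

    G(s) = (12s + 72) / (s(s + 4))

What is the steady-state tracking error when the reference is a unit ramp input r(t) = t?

G(s) has one pole at the origin.
This is a Type 1 system. Kv = lim_{s→0} s·G(s) = 72/4 = 18.
e_ss = 1/Kv = 1/(18) = 1/18 ≈ 0.05556.

e_ss = 0.05556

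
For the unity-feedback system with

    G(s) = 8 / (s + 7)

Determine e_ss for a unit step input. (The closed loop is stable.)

e_ss = 0.4667

G(s) has no poles at the origin.
This is a Type 0 system. Kp = lim_{s→0} G(s) = 8/7.
e_ss = 1/(1 + Kp) = 1/(1 + 8/7) = 7/15 ≈ 0.4667.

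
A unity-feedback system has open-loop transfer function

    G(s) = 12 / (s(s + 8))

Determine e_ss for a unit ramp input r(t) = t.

e_ss = 0.6667

G(s) has one pole at the origin.
This is a Type 1 system. Kv = lim_{s→0} s·G(s) = 12/8 = 3/2.
e_ss = 1/Kv = 1/(3/2) = 2/3 ≈ 0.6667.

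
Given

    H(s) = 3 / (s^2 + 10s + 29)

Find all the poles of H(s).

s = -5 + 2j, -5 - 2j

The poles are the roots of the denominator s^2 + 10s + 29 = 0.
Using the quadratic formula: s = (-10 ± √(-16))/2 = -5 ± 2j.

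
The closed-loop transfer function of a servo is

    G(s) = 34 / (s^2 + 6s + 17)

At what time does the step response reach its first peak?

Comparing s^2 + 6s + 17 to s^2 + 2ζωₙs + ωₙ²: ωₙ = √17 ≈ 4.123 rad/s and ζ = 6/(2·√17) ≈ 0.7276.
ζωₙ = 6/2 = 3, so ω_d = ωₙ√(1−ζ²) = √(ωₙ² − (ζωₙ)²) = √(17 − 3²) = √8 ≈ 2.828 rad/s.
t_p = π/ω_d = π/2.828 ≈ 1.111 s.

t_p ≈ 1.111 s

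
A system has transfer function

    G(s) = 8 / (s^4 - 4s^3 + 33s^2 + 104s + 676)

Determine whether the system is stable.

unstable

The denominator s^4 - 4s^3 + 33s^2 + 104s + 676 factors as (s^2 + 4s + 13)(s^2 - 8s + 52), giving poles at s = -2 + 3j, -2 - 3j, 4 + 6j, 4 - 6j.
Since the pole(s) at s = 4 ± 6j lie in the right half-plane, the system is unstable.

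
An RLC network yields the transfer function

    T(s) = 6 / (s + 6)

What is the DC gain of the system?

Set s = 0: T(0) = (6) / (6) = 1.

T(0) = 1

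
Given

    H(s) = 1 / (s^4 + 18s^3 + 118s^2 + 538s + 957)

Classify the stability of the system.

stable

The denominator s^4 + 18s^3 + 118s^2 + 538s + 957 factors as (s + 11)(s^2 + 4s + 29)(s + 3), giving poles at s = -11, -2 + 5j, -2 - 5j, -3.
Since all poles lie strictly in the left half-plane, the system is stable.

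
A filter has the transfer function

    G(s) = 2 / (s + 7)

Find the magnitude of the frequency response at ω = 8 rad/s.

|G(j8)| ≈ 0.1881

Substitute s = j8: numerator = 2, denominator = 7 + j8.
|G(j8)| = |2| / |7 + j8| = 2 / 10.630 ≈ 0.1881.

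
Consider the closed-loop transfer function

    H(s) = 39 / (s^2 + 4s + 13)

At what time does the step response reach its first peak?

Comparing s^2 + 4s + 13 to s^2 + 2ζωₙs + ωₙ²: ωₙ = √13 ≈ 3.606 rad/s and ζ = 4/(2·√13) ≈ 0.5547.
ζωₙ = 4/2 = 2, so ω_d = ωₙ√(1−ζ²) = √(ωₙ² − (ζωₙ)²) = √(13 − 2²) = √9 = 3 rad/s.
t_p = π/ω_d = π/3 ≈ 1.047 s.

t_p ≈ 1.047 s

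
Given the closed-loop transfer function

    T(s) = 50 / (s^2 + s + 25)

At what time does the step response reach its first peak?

Comparing s^2 + s + 25 to s^2 + 2ζωₙs + ωₙ²: ωₙ = 5 rad/s and ζ = 1/(2·5) = 0.1.
ζωₙ = 1/2 = 0.5, so ω_d = ωₙ√(1−ζ²) = √(ωₙ² − (ζωₙ)²) = √(25 − 0.5²) = √24.75 ≈ 4.975 rad/s.
t_p = π/ω_d = π/4.975 ≈ 0.6315 s.

t_p ≈ 0.6315 s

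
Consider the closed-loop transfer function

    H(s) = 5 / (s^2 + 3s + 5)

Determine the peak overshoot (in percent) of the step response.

%OS ≈ 5.83%

Comparing s^2 + 3s + 5 to s^2 + 2ζωₙs + ωₙ²: ωₙ = √5 ≈ 2.236 rad/s and ζ = 3/(2·√5) ≈ 0.6708.
%OS = 100·exp(−πζ/√(1−ζ²)) = 100·exp(−π·0.6708/√(1−0.6708²)) ≈ 5.83%.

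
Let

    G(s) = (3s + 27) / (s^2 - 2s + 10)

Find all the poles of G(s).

s = 1 ± 3j

The poles are the roots of the denominator s^2 - 2s + 10 = 0.
Using the quadratic formula: s = (2 ± √(-36))/2 = 1 ± 3j.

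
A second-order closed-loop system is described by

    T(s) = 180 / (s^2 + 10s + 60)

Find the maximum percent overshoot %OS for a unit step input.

Comparing s^2 + 10s + 60 to s^2 + 2ζωₙs + ωₙ²: ωₙ = √60 ≈ 7.746 rad/s and ζ = 10/(2·√60) ≈ 0.6455.
%OS = 100·exp(−πζ/√(1−ζ²)) = 100·exp(−π·0.6455/√(1−0.6455²)) ≈ 7.03%.

%OS ≈ 7.03%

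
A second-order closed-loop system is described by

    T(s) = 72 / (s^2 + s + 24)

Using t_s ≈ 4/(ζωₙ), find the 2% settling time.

Comparing s^2 + s + 24 to s^2 + 2ζωₙs + ωₙ²: ωₙ = √24 ≈ 4.899 rad/s and ζ = 1/(2·√24) ≈ 0.1021.
ζωₙ = 1/2 = 0.5, so t_s ≈ 4/(ζωₙ) = 4/0.5 = 8 s.

t_s ≈ 8 s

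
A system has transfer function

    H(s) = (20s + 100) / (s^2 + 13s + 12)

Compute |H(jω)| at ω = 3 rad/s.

Substitute s = j3: numerator = 100 + j60, denominator = 3 + j39.
|H(j3)| = |100 + j60| / |3 + j39| = 116.62 / 39.115 ≈ 2.981.

|H(j3)| ≈ 2.981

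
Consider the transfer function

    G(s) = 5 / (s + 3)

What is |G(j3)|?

Substitute s = j3: numerator = 5, denominator = 3 + j3.
|G(j3)| = |5| / |3 + j3| = 5 / 4.2426 ≈ 1.179.

|G(j3)| ≈ 1.179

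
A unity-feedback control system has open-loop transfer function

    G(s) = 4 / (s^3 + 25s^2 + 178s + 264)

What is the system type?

Type 0

The denominator has no factor of s at the origin — no free integrator — so this is a Type 0 system.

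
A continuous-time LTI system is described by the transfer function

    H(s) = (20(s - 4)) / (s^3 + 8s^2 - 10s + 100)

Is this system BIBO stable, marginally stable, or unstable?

unstable

The denominator s^3 + 8s^2 - 10s + 100 factors as (s + 10)(s^2 - 2s + 10), giving poles at s = -10, 1 + 3j, 1 - 3j.
Since the pole(s) at s = 1 ± 3j lie in the right half-plane, the system is unstable.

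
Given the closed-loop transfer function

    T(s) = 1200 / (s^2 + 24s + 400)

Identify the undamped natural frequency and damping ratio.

Compare the denominator to the standard form s^2 + 2ζωₙs + ωₙ².
ωₙ² = 400, so ωₙ = 20 rad/s.
2ζωₙ = 24, so ζ = 24/(2·20) = 0.6.

ωₙ = 20 rad/s, ζ = 0.6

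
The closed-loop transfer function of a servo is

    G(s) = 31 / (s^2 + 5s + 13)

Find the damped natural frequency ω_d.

Comparing s^2 + 5s + 13 to s^2 + 2ζωₙs + ωₙ²: ωₙ = √13 ≈ 3.606 rad/s and ζ = 5/(2·√13) ≈ 0.6934.
ζωₙ = 5/2 = 2.5, so ω_d = ωₙ√(1−ζ²) = √(ωₙ² − (ζωₙ)²) = √(13 − 2.5²) = √6.75 ≈ 2.598 rad/s.

ω_d ≈ 2.598 rad/s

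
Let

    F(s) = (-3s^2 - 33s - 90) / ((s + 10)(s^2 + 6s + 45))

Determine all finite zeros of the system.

s = -5, -6

Set the numerator to zero: -3s^2 - 33s - 90 = 0, i.e. -3·(s^2 + 11s + 30) = 0.
Factoring: (s + 5)(s + 6) = 0.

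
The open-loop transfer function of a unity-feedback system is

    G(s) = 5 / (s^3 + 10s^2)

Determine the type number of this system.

Type 2

The denominator has 2 factors of s at the origin (free integrators), so this is a Type 2 system.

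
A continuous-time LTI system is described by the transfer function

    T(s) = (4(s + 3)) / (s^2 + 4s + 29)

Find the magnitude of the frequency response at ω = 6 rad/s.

|T(j6)| ≈ 1.073

Substitute s = j6: numerator = 12 + j24, denominator = -7 + j24.
|T(j6)| = |12 + j24| / |-7 + j24| = 26.833 / 25 ≈ 1.073.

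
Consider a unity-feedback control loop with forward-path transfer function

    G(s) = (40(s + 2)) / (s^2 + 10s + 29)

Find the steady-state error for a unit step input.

G(s) has no poles at the origin.
This is a Type 0 system. Kp = lim_{s→0} G(s) = 80/29.
e_ss = 1/(1 + Kp) = 1/(1 + 80/29) = 29/109 ≈ 0.2661.

e_ss = 0.2661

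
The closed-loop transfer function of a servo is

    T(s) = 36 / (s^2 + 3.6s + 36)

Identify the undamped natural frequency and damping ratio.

Compare the denominator to the standard form s^2 + 2ζωₙs + ωₙ².
ωₙ² = 36, so ωₙ = 6 rad/s.
2ζωₙ = 3.6, so ζ = 3.6/(2·6) = 0.3.
With ζ = 0.3 the response is underdamped.

ωₙ = 6 rad/s, ζ = 0.3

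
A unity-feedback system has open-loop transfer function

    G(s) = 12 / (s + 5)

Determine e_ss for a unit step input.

G(s) has no poles at the origin.
This is a Type 0 system. Kp = lim_{s→0} G(s) = 12/5.
e_ss = 1/(1 + Kp) = 1/(1 + 12/5) = 5/17 ≈ 0.2941.

e_ss = 0.2941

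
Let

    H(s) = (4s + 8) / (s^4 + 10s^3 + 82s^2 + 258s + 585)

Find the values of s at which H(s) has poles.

The poles are the roots of the denominator s^4 + 10s^3 + 82s^2 + 258s + 585 = 0.
No real roots exist; factor into two real quadratics: (s^2 + 6s + 45)(s^2 + 4s + 13) = 0.
Each quadratic gives a conjugate pair via the quadratic formula.

s = -3 + 6j, -3 - 6j, -2 + 3j, -2 - 3j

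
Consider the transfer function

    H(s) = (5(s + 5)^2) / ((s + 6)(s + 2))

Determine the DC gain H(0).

At s = 0 each factor (s + a) contributes a and each (s^2 + bs + c) contributes c.
H(0) = 5·(5) · (5) / ((6) · (2)) = 125/12 = 125/12.

H(0) = 125/12 ≈ 10.42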